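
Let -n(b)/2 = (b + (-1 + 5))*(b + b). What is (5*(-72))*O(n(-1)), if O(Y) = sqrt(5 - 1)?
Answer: -720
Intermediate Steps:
n(b) = -4*b*(4 + b) (n(b) = -2*(b + (-1 + 5))*(b + b) = -2*(b + 4)*2*b = -2*(4 + b)*2*b = -4*b*(4 + b))
O(Y) = 2 (O(Y) = sqrt(4) = 2)
(5*(-72))*O(n(-1)) = (5*(-72))*2 = -360*2 = -720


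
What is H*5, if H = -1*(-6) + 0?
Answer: 30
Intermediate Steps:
H = 6 (H = 6 + 0 = 6)
H*5 = 6*5 = 30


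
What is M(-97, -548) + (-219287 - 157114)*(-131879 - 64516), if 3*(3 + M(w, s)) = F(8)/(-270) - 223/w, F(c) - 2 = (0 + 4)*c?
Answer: 2904075834518176/39285 ≈ 7.3923e+10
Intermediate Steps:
F(c) = 2 + 4*c (F(c) = 2 + (0 + 4)*c = 2 + 4*c)
M(w, s) = -1232/405 - 223/(3*w) (M(w, s) = -3 + ((2 + 4*8)/(-270) - 223/w)/3 = -3 + ((2 + 32)*(-1/270) - 223/w)/3 = -3 + (34*(-1/270) - 223/w)/3 = -3 + (-17/135 - 223/w)/3 = -3 + (-17/405 - 223/(3*w)) = -1232/405 - 223/(3*w))
M(-97, -548) + (-219287 - 157114)*(-131879 - 64516) = (1/405)*(-30105 - 1232*(-97))/(-97) + (-219287 - 157114)*(-131879 - 64516) = (1/405)*(-1/97)*(-30105 + 119504) - 376401*(-196395) = (1/405)*(-1/97)*89399 + 73923274395 = -89399/39285 + 73923274395 = 2904075834518176/39285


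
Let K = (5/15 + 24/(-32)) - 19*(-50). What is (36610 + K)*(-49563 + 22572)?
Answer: -4055082855/4 ≈ -1.0138e+9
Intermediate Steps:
K = 11395/12 (K = (5*(1/15) + 24*(-1/32)) + 950 = (⅓ - ¾) + 950 = -5/12 + 950 = 11395/12 ≈ 949.58)
(36610 + K)*(-49563 + 22572) = (36610 + 11395/12)*(-49563 + 22572) = (450715/12)*(-26991) = -4055082855/4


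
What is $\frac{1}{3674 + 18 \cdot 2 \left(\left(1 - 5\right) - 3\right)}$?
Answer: $\frac{1}{3422} \approx 0.00029223$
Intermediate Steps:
$\frac{1}{3674 + 18 \cdot 2 \left(\left(1 - 5\right) - 3\right)} = \frac{1}{3674 + 18 \cdot 2 \left(-4 - 3\right)} = \frac{1}{3674 + 18 \cdot 2 \left(-7\right)} = \frac{1}{3674 + 18 \left(-14\right)} = \frac{1}{3674 - 252} = \frac{1}{3422}$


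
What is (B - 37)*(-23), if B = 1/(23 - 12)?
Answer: 9338/11 ≈ 848.91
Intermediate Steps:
B = 1/11 ≈ 0.090909
(B - 37)*(-23) = (1/11 - 37)*(-23) = -406/11*(-23) = 9338/11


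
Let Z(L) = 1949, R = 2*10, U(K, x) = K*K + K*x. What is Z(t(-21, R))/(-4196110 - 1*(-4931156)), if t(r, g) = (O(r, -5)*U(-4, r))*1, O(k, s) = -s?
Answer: 1949/735046 ≈ 0.0026515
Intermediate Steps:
U(K, x) = K² + K*x
R = 20
t(r, g) = 80 - 20*r (t(r, g) = ((-1*(-5))*(-4*(-4 + r)))*1 = (5*(16 - 4*r))*1 = (80 - 20*r)*1 = 80 - 20*r)
Z(t(-21, R))/(-4196110 - 1*(-4931156)) = 1949/(-4196110 - 1*(-4931156)) = 1949/(-4196110 + 4931156) = 1949/735046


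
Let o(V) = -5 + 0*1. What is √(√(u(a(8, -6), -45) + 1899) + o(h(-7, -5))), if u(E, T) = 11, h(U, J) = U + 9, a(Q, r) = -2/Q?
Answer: √(-5 + √1910) ≈ 6.2212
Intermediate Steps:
h(U, J) = 9 + U
o(V) = -5 (o(V) = -5 + 0 = -5)
√(√(u(a(8, -6), -45) + 1899) + o(h(-7, -5))) = √(√(11 + 1899) - 5) = √(√1910 - 5) = √(-5 + √1910)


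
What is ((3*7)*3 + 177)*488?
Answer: 117120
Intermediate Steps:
((3*7)*3 + 177)*488 = (21*3 + 177)*488 = (63 + 177)*488 = 240*488 = 117120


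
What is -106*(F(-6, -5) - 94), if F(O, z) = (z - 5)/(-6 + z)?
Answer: 108544/11 ≈ 9867.6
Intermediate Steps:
F(O, z) = (-5 + z)/(-6 + z)
-106*(F(-6, -5) - 94) = -106*((-5 - 5)/(-6 - 5) - 94) = -106*(-10/(-11) - 94) = -106*(-1/11*(-10) - 94) = -106*(10/11 - 94) = -106*(-1024/11) = 108544/11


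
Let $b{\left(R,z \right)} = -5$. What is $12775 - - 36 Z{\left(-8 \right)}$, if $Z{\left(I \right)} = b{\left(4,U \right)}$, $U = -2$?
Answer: $12595$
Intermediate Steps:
$Z{\left(I \right)} = -5$
$12775 - - 36 Z{\left(-8 \right)} = 12775 - \left(-36\right) \left(-5\right) = 12775 - 180 = 12595$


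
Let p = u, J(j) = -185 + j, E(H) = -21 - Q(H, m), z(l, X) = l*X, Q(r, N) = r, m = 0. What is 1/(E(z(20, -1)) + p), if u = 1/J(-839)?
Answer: -1024/1025 ≈ -0.99902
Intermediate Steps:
z(l, X) = X*l
E(H) = -21 - H
u = -1/1024 (u = 1/(-185 - 839) = 1/(-1024) = -1/1024 ≈ -0.00097656)
p = -1/1024 ≈ -0.00097656
1/(E(z(20, -1)) + p) = 1/((-21 - (-1)*20) - 1/1024) = 1/((-21 - 1*(-20)) - 1/1024) = 1/((-21 + 20) - 1/1024) = 1/(-1 - 1/1024) = 1/(-1025/1024) = -1024/1025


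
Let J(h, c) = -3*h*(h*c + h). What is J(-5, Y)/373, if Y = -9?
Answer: 600/373 ≈ 1.6086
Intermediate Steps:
J(h, c) = -3*h*(h + c*h) (J(h, c) = -3*h*(c*h + h) = -3*h*(h + c*h))
J(-5, Y)/373 = (3*(-5)²*(-1 - 1*(-9)))/373 = (3*25*(-1 + 9))*(1/373) = (3*25*8)*(1/373) = 600*(1/373) = 600/373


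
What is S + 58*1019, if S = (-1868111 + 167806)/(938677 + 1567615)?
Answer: 148125169479/2506292 ≈ 59101.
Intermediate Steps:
S = -1700305/2506292 ≈ -0.67841
S + 58*1019 = -1700305/2506292 + 58*1019 = -1700305/2506292 + 59102 = 148125169479/2506292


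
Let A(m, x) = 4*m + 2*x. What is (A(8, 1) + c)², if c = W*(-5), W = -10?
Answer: 7056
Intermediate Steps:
A(m, x) = 2*x + 4*m
c = 50 (c = -10*(-5) = 50)
(A(8, 1) + c)² = ((2*1 + 4*8) + 50)² = ((2 + 32) + 50)² = (34 + 50)² = 84² = 7056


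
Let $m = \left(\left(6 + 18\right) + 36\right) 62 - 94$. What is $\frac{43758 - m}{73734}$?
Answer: $\frac{20066}{36867} \approx 0.54428$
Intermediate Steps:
$m = 3626$ ($m = \left(24 + 36\right) 62 - 94 = 60 \cdot 62 - 94 = 3720 - 94 = 3626$)
$\frac{43758 - m}{73734} = \frac{43758 - 3626}{73734} = \left(43758 - 3626\right) \frac{1}{73734} = 40132 \cdot \frac{1}{73734} = \frac{20066}{36867}$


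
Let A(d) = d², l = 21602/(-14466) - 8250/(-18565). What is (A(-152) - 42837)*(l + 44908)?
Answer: -23798528254697777/26856129 ≈ -8.8615e+8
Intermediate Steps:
l = -28169663/26856129 (l = 21602*(-1/14466) - 8250*(-1/18565) = -10801/7233 + 1650/3713 = -28169663/26856129 ≈ -1.0489)
(A(-152) - 42837)*(l + 44908) = ((-152)² - 42837)*(-28169663/26856129 + 44908) = (23104 - 42837)*(1206026871469/26856129) = -19733*1206026871469/26856129 = -23798528254697777/26856129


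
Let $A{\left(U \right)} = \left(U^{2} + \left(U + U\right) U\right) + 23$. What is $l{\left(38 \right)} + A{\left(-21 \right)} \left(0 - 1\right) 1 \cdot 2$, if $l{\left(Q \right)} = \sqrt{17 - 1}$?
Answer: $-2688$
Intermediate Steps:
$l{\left(Q \right)} = 4$ ($l{\left(Q \right)} = \sqrt{17 + \left(-6 + 5\right)} = \sqrt{17 - 1} = \sqrt{16} = 4$)
$A{\left(U \right)} = 23 + 3 U^{2}$ ($A{\left(U \right)} = \left(U^{2} + 2 U U\right) + 23 = \left(U^{2} + 2 U^{2}\right) + 23 = 3 U^{2} + 23 = 23 + 3 U^{2}$)
$l{\left(38 \right)} + A{\left(-21 \right)} \left(0 - 1\right) 1 \cdot 2 = 4 + \left(23 + 3 \left(-21\right)^{2}\right) \left(0 - 1\right) 1 \cdot 2 = 4 + \left(23 + 3 \cdot 441\right) \left(-1\right) 1 \cdot 2 = 4 + \left(23 + 1323\right) \left(\left(-1\right) 2\right) = 4 + 1346 \left(-2\right) = 4 - 2692 = -2688$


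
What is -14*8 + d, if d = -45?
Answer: -157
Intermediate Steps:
-14*8 + d = -14*8 - 45 = -112 - 45 = -157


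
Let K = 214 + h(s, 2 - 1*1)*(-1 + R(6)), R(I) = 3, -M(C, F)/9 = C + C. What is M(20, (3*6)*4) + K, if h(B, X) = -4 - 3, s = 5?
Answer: -160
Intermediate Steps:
M(C, F) = -18*C (M(C, F) = -9*(C + C) = -18*C)
h(B, X) = -7
K = 200 (K = 214 - 7*(-1 + 3) = 214 - 7*2 = 214 - 14 = 200)
M(20, (3*6)*4) + K = -18*20 + 200 = -360 + 200 = -160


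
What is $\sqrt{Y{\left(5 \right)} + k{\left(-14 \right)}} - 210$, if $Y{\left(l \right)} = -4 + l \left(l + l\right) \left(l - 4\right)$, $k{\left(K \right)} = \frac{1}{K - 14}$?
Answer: $-210 + \frac{3 \sqrt{1001}}{14} \approx -203.22$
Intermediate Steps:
$k{\left(K \right)} = \frac{1}{-14 + K}$
$Y{\left(l \right)} = -4 + 2 l^{2} \left(-4 + l\right)$ ($Y{\left(l \right)} = -4 + l 2 l \left(-4 + l\right) = -4 + 2 l^{2} \left(-4 + l\right)$)
$\sqrt{Y{\left(5 \right)} + k{\left(-14 \right)}} - 210 = \sqrt{\left(-4 - 8 \cdot 5^{2} + 2 \cdot 5^{3}\right) + \frac{1}{-14 - 14}} - 210 = \sqrt{\left(-4 - 200 + 2 \cdot 125\right) + \frac{1}{-28}} - 210 = \sqrt{\left(-4 - 200 + 250\right) - \frac{1}{28}} - 210 = \sqrt{46 - \frac{1}{28}} - 210 = \sqrt{\frac{1287}{28}} - 210 = \frac{3 \sqrt{1001}}{14} - 210 = -210 + \frac{3 \sqrt{1001}}{14}$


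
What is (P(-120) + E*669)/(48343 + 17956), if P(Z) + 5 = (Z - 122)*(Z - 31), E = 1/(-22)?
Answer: 803145/1458578 ≈ 0.55064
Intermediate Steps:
E = -1/22 ≈ -0.045455
P(Z) = -5 + (-122 + Z)*(-31 + Z) (P(Z) = -5 + (Z - 122)*(Z - 31) = -5 + (-122 + Z)*(-31 + Z))
(P(-120) + E*669)/(48343 + 17956) = ((3777 + (-120)**2 - 153*(-120)) - 1/22*669)/(48343 + 17956) = ((3777 + 14400 + 18360) - 669/22)/66299 = (36537 - 669/22)*(1/66299) = (803145/22)*(1/66299) = 803145/1458578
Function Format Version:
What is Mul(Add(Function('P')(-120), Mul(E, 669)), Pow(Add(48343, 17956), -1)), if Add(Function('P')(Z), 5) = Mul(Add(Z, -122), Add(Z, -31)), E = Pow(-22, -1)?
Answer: Rational(803145, 1458578) ≈ 0.55064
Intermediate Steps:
E = Rational(-1, 22) ≈ -0.045455
Function('P')(Z) = Add(-5, Mul(Add(-122, Z), Add(-31, Z))) (Function('P')(Z) = Add(-5, Mul(Add(Z, -122), Add(Z, -31))) = Add(-5, Mul(Add(-122, Z), Add(-31, Z))))
Mul(Add(Function('P')(-120), Mul(E, 669)), Pow(Add(48343, 17956), -1)) = Mul(Add(Add(3777, Pow(-120, 2), Mul(-153, -120)), Mul(Rational(-1, 22), 669)), Pow(Add(48343, 17956), -1)) = Mul(Add(Add(3777, 14400, 18360), Rational(-669, 22)), Pow(66299, -1)) = Mul(Add(36537, Rational(-669, 22)), Rational(1, 66299)) = Mul(Rational(803145, 22), Rational(1, 66299)) = Rational(803145, 1458578)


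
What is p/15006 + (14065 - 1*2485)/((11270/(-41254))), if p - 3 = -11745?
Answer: -119480307671/2818627 ≈ -42390.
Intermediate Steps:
p = -11742 (p = 3 - 11745 = -11742)
p/15006 + (14065 - 1*2485)/((11270/(-41254))) = -11742/15006 + (14065 - 1*2485)/((11270/(-41254))) = -11742*1/15006 + (14065 - 2485)/((11270*(-1/41254))) = -1957/2501 + 11580/(-5635/20627) = -1957/2501 + 11580*(-20627/5635) = -1957/2501 - 47772132/1127 = -119480307671/2818627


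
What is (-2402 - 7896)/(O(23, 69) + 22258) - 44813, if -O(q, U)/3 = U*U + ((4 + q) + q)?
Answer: -350672023/7825 ≈ -44814.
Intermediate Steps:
O(q, U) = -12 - 6*q - 3*U² (O(q, U) = -3*(U*U + ((4 + q) + q)) = -3*(U² + (4 + 2*q)) = -3*(4 + U² + 2*q) = -12 - 6*q - 3*U²)
(-2402 - 7896)/(O(23, 69) + 22258) - 44813 = (-2402 - 7896)/((-12 - 6*23 - 3*69²) + 22258) - 44813 = -10298/((-12 - 138 - 3*4761) + 22258) - 44813 = -10298/((-12 - 138 - 14283) + 22258) - 44813 = -10298/(-14433 + 22258) - 44813 = -10298/7825 - 44813 = -350672023/7825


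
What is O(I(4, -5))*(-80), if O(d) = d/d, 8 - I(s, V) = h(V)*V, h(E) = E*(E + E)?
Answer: -80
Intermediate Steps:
h(E) = 2*E² (h(E) = E*(2*E) = 2*E²)
I(s, V) = 8 - 2*V³ (I(s, V) = 8 - 2*V²*V = 8 - 2*V³)
O(d) = 1
O(I(4, -5))*(-80) = 1*(-80) = -80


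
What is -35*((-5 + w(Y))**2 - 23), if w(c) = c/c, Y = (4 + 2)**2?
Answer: 245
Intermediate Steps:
Y = 36 (Y = 6**2 = 36)
w(c) = 1
-35*((-5 + w(Y))**2 - 23) = -35*((-5 + 1)**2 - 23) = -35*((-4)**2 - 23) = -35*(16 - 23) = -35*(-7) = 245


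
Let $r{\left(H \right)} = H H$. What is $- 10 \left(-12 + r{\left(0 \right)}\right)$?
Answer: $120$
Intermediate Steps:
$r{\left(H \right)} = H^{2}$
$- 10 \left(-12 + r{\left(0 \right)}\right) = - 10 \left(-12 + 0^{2}\right) = - 10 \left(-12 + 0\right) = \left(-10\right) \left(-12\right) = 120$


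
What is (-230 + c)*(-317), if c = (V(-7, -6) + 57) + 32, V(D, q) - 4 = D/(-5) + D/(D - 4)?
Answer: 2353091/55 ≈ 42784.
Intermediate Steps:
V(D, q) = 4 - D/5 + D/(-4 + D) (V(D, q) = 4 + (D/(-5) + D/(D - 4)) = 4 + (D*(-1/5) + D/(-4 + D)) = 4 + (-D/5 + D/(-4 + D)) = 4 - D/5 + D/(-4 + D))
c = 5227/55 (c = ((-80 - 1*(-7)**2 + 29*(-7))/(5*(-4 - 7)) + 57) + 32 = ((1/5)*(-80 - 1*49 - 203)/(-11) + 57) + 32 = ((1/5)*(-1/11)*(-80 - 49 - 203) + 57) + 32 = ((1/5)*(-1/11)*(-332) + 57) + 32 = (332/55 + 57) + 32 = 3467/55 + 32 = 5227/55 ≈ 95.036)
(-230 + c)*(-317) = (-230 + 5227/55)*(-317) = -7423/55*(-317) = 2353091/55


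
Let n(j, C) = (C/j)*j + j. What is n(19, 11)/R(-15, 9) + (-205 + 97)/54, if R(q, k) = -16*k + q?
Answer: -116/53 ≈ -2.1887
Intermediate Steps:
n(j, C) = C + j
R(q, k) = q - 16*k
n(19, 11)/R(-15, 9) + (-205 + 97)/54 = (11 + 19)/(-15 - 16*9) + (-205 + 97)/54 = 30/(-15 - 144) - 108*1/54 = 30/(-159) - 2 = 30*(-1/159) - 2 = -10/53 - 2 = -116/53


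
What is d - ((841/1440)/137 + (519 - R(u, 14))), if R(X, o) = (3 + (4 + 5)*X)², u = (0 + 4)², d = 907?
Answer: 4339567319/197280 ≈ 21997.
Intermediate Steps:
u = 16 (u = 4² = 16)
R(X, o) = (3 + 9*X)²
d - ((841/1440)/137 + (519 - R(u, 14))) = 907 - ((841/1440)/137 + (519 - 9*(1 + 3*16)²)) = 907 - ((841*(1/1440))*(1/137) + (519 - 9*(1 + 48)²)) = 907 - ((841/1440)*(1/137) + (519 - 9*49²)) = 907 - (841/197280 + (519 - 9*2401)) = 907 - (841/197280 + (519 - 1*21609)) = 907 - (841/197280 + (519 - 21609)) = 907 - (841/197280 - 21090) = 907 - 1*(-4160634359/197280) = 907 + 4160634359/197280 = 4339567319/197280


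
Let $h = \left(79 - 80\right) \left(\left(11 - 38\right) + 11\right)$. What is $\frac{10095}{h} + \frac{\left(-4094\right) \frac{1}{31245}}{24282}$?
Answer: $\frac{3829493244023}{6069528720} \approx 630.94$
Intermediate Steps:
$h = 16$ ($h = - (-27 + 11) = \left(-1\right) \left(-16\right) = 16$)
$\frac{10095}{h} + \frac{\left(-4094\right) \frac{1}{31245}}{24282} = \frac{10095}{16} + \frac{\left(-4094\right) \frac{1}{31245}}{24282} = 10095 \cdot \frac{1}{16} + \left(-4094\right) \frac{1}{31245} \cdot \frac{1}{24282} = \frac{10095}{16} - \frac{2047}{379345545} = \frac{3829493244023}{6069528720}$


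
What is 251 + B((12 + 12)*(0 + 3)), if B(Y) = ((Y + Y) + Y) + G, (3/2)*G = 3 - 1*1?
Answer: 1405/3 ≈ 468.33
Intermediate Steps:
G = 4/3 (G = 2*(3 - 1*1)/3 = 2*(3 - 1)/3 = (⅔)*2 = 4/3 ≈ 1.3333)
B(Y) = 4/3 + 3*Y (B(Y) = ((Y + Y) + Y) + 4/3 = (2*Y + Y) + 4/3 = 3*Y + 4/3 = 4/3 + 3*Y)
251 + B((12 + 12)*(0 + 3)) = 251 + (4/3 + 3*((12 + 12)*(0 + 3))) = 251 + (4/3 + 3*(24*3)) = 251 + (4/3 + 3*72) = 251 + (4/3 + 216) = 251 + 652/3 = 1405/3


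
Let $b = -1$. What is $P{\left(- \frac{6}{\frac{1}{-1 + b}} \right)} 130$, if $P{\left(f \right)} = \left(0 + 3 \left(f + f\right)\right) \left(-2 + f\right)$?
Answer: $93600$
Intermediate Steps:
$P{\left(f \right)} = 6 f \left(-2 + f\right)$ ($P{\left(f \right)} = \left(0 + 3 \cdot 2 f\right) \left(-2 + f\right) = \left(0 + 6 f\right) \left(-2 + f\right) = 6 f \left(-2 + f\right)$)
$P{\left(- \frac{6}{\frac{1}{-1 + b}} \right)} 130 = 6 \left(- \frac{6}{\frac{1}{-1 - 1}}\right) \left(-2 - \frac{6}{\frac{1}{-1 - 1}}\right) 130 = 6 \left(- \frac{6}{\frac{1}{-2}}\right) \left(-2 - \frac{6}{\frac{1}{-2}}\right) 130 = 6 \left(- \frac{6}{- \frac{1}{2}}\right) \left(-2 - \frac{6}{- \frac{1}{2}}\right) 130 = 6 \left(\left(-6\right) \left(-2\right)\right) \left(-2 - -12\right) 130 = 6 \cdot 12 \left(-2 + 12\right) 130 = 6 \cdot 12 \cdot 10 \cdot 130 = 720 \cdot 130 = 93600$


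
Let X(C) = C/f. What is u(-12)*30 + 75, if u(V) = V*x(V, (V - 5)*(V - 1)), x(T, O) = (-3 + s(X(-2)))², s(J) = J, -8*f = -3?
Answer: -24925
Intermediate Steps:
f = 3/8 (f = -⅛*(-3) = 3/8 ≈ 0.37500)
X(C) = 8*C/3 (X(C) = C/(3/8) = C*(8/3) = 8*C/3)
x(T, O) = 625/9 (x(T, O) = (-3 + (8/3)*(-2))² = (-3 - 16/3)² = (-25/3)² = 625/9)
u(V) = 625*V/9 (u(V) = V*(625/9) = 625*V/9)
u(-12)*30 + 75 = ((625/9)*(-12))*30 + 75 = -2500/3*30 + 75 = -25000 + 75 = -24925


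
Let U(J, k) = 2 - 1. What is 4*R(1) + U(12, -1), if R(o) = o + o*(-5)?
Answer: -15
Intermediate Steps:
R(o) = -4*o (R(o) = o - 5*o = -4*o)
U(J, k) = 1
4*R(1) + U(12, -1) = 4*(-4*1) + 1 = 4*(-4) + 1 = -16 + 1 = -15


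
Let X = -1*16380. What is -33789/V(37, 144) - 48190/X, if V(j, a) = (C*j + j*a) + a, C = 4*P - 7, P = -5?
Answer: -536365/116298 ≈ -4.6120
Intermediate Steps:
C = -27 (C = 4*(-5) - 7 = -20 - 7 = -27)
X = -16380
V(j, a) = a - 27*j + a*j (V(j, a) = (-27*j + j*a) + a = (-27*j + a*j) + a = a - 27*j + a*j)
-33789/V(37, 144) - 48190/X = -33789/(144 - 27*37 + 144*37) - 48190/(-16380) = -33789/(144 - 999 + 5328) - 48190*(-1/16380) = -33789/4473 + 4819/1638 = -33789*1/4473 + 4819/1638 = -1609/213 + 4819/1638 = -536365/116298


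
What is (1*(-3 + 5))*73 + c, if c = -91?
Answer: 55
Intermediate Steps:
(1*(-3 + 5))*73 + c = (1*(-3 + 5))*73 - 91 = (1*2)*73 - 91 = 2*73 - 91 = 146 - 91 = 55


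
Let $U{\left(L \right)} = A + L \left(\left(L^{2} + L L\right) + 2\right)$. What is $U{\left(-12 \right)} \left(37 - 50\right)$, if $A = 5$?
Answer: $45175$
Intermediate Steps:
$U{\left(L \right)} = 5 + L \left(2 + 2 L^{2}\right)$ ($U{\left(L \right)} = 5 + L \left(\left(L^{2} + L L\right) + 2\right) = 5 + L \left(\left(L^{2} + L^{2}\right) + 2\right) = 5 + L \left(2 L^{2} + 2\right) = 5 + L \left(2 + 2 L^{2}\right)$)
$U{\left(-12 \right)} \left(37 - 50\right) = \left(5 + 2 \left(-12\right) + 2 \left(-12\right)^{3}\right) \left(37 - 50\right) = \left(5 - 24 + 2 \left(-1728\right)\right) \left(37 - 50\right) = \left(5 - 24 - 3456\right) \left(-13\right) = \left(-3475\right) \left(-13\right) = 45175$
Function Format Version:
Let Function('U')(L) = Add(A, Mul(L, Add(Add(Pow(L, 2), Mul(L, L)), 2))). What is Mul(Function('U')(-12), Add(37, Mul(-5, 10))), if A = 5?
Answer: 45175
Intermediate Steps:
Function('U')(L) = Add(5, Mul(L, Add(2, Mul(2, Pow(L, 2))))) (Function('U')(L) = Add(5, Mul(L, Add(Add(Pow(L, 2), Mul(L, L)), 2))) = Add(5, Mul(L, Add(Add(Pow(L, 2), Pow(L, 2)), 2))) = Add(5, Mul(L, Add(Mul(2, Pow(L, 2)), 2))) = Add(5, Mul(L, Add(2, Mul(2, Pow(L, 2))))))
Mul(Function('U')(-12), Add(37, Mul(-5, 10))) = Mul(Add(5, Mul(2, -12), Mul(2, Pow(-12, 3))), Add(37, Mul(-5, 10))) = Mul(Add(5, -24, Mul(2, -1728)), Add(37, -50)) = Mul(Add(5, -24, -3456), -13) = Mul(-3475, -13) = 45175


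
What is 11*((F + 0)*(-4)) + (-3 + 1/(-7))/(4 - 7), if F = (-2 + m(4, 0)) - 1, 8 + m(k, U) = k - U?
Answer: 6490/21 ≈ 309.05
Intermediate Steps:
m(k, U) = -8 + k - U (m(k, U) = -8 + (k - U) = -8 + k - U)
F = -7 (F = (-2 + (-8 + 4 - 1*0)) - 1 = (-2 + (-8 + 4 + 0)) - 1 = (-2 - 4) - 1 = -6 - 1 = -7)
11*((F + 0)*(-4)) + (-3 + 1/(-7))/(4 - 7) = 11*((-7 + 0)*(-4)) + (-3 + 1/(-7))/(4 - 7) = 11*(-7*(-4)) + (-3 + 1*(-⅐))/(-3) = 11*28 + (-3 - ⅐)*(-⅓) = 308 - 22/7*(-⅓) = 308 + 22/21 = 6490/21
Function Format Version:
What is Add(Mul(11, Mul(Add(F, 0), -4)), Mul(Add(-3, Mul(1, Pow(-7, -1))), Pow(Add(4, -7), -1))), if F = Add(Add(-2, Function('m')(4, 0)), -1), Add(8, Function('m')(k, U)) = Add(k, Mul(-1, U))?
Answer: Rational(6490, 21) ≈ 309.05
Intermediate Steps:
Function('m')(k, U) = Add(-8, k, Mul(-1, U)) (Function('m')(k, U) = Add(-8, Add(k, Mul(-1, U))) = Add(-8, k, Mul(-1, U)))
F = -7 (F = Add(Add(-2, Add(-8, 4, Mul(-1, 0))), -1) = Add(Add(-2, Add(-8, 4, 0)), -1) = Add(Add(-2, -4), -1) = Add(-6, -1) = -7)
Add(Mul(11, Mul(Add(F, 0), -4)), Mul(Add(-3, Mul(1, Pow(-7, -1))), Pow(Add(4, -7), -1))) = Add(Mul(11, Mul(Add(-7, 0), -4)), Mul(Add(-3, Mul(1, Pow(-7, -1))), Pow(Add(4, -7), -1))) = Add(Mul(11, Mul(-7, -4)), Mul(Add(-3, Mul(1, Rational(-1, 7))), Pow(-3, -1))) = Add(Mul(11, 28), Mul(Add(-3, Rational(-1, 7)), Rational(-1, 3))) = Add(308, Mul(Rational(-22, 7), Rational(-1, 3))) = Add(308, Rational(22, 21)) = Rational(6490, 21)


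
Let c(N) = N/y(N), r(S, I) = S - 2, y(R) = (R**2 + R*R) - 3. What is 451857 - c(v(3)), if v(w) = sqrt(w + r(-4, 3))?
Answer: 451857 + I*sqrt(3)/9 ≈ 4.5186e+5 + 0.19245*I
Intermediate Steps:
y(R) = -3 + 2*R**2 (y(R) = (R**2 + R**2) - 3 = 2*R**2 - 3 = -3 + 2*R**2)
r(S, I) = -2 + S
v(w) = sqrt(-6 + w) (v(w) = sqrt(w + (-2 - 4)) = sqrt(w - 6) = sqrt(-6 + w))
c(N) = N/(-3 + 2*N**2)
451857 - c(v(3)) = 451857 - sqrt(-6 + 3)/(-3 + 2*(sqrt(-6 + 3))**2) = 451857 - sqrt(-3)/(-3 + 2*(sqrt(-3))**2) = 451857 - I*sqrt(3)/(-3 + 2*(I*sqrt(3))**2) = 451857 - I*sqrt(3)/(-3 + 2*(-3)) = 451857 - I*sqrt(3)/(-3 - 6) = 451857 - I*sqrt(3)/(-9) = 451857 - I*sqrt(3)*(-1)/9 = 451857 - (-1)*I*sqrt(3)/9 = 451857 + I*sqrt(3)/9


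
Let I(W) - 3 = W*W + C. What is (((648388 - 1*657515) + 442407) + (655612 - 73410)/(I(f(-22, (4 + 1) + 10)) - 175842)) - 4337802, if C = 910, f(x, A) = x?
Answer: -681124922492/174445 ≈ -3.9045e+6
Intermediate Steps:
I(W) = 913 + W² (I(W) = 3 + (W*W + 910) = 3 + (W² + 910) = 3 + (910 + W²) = 913 + W²)
(((648388 - 1*657515) + 442407) + (655612 - 73410)/(I(f(-22, (4 + 1) + 10)) - 175842)) - 4337802 = (((648388 - 1*657515) + 442407) + (655612 - 73410)/((913 + (-22)²) - 175842)) - 4337802 = (((648388 - 657515) + 442407) + 582202/((913 + 484) - 175842)) - 4337802 = ((-9127 + 442407) + 582202/(1397 - 175842)) - 4337802 = (433280 + 582202/(-174445)) - 4337802 = (433280 + 582202*(-1/174445)) - 4337802 = (433280 - 582202/174445) - 4337802 = 75582947398/174445 - 4337802 = -681124922492/174445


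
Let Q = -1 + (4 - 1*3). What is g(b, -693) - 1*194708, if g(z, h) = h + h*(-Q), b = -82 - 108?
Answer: -195401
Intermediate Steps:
Q = 0 (Q = -1 + (4 - 3) = -1 + 1 = 0)
b = -190
g(z, h) = h (g(z, h) = h + h*(-1*0) = h + h*0 = h + 0 = h)
g(b, -693) - 1*194708 = -693 - 1*194708 = -693 - 194708 = -195401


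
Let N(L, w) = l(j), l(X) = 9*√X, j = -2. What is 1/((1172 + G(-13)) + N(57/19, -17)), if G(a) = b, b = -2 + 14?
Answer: 592/701009 - 9*I*√2/1402018 ≈ 0.0008445 - 9.0783e-6*I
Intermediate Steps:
b = 12
G(a) = 12
N(L, w) = 9*I*√2 (N(L, w) = 9*√(-2) = 9*(I*√2) = 9*I*√2)
1/((1172 + G(-13)) + N(57/19, -17)) = 1/((1172 + 12) + 9*I*√2) = 1/(1184 + 9*I*√2)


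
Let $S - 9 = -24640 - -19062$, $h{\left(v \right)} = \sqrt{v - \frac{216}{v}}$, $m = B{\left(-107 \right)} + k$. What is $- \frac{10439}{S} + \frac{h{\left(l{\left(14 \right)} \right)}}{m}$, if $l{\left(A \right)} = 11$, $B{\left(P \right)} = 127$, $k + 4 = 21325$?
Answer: $\frac{10439}{5569} + \frac{i \sqrt{1045}}{235928} \approx 1.8745 + 0.00013702 i$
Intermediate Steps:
$k = 21321$ ($k = -4 + 21325 = 21321$)
$m = 21448$ ($m = 127 + 21321 = 21448$)
$S = -5569$ ($S = 9 - 5578 = -5569$)
$- \frac{10439}{S} + \frac{h{\left(l{\left(14 \right)} \right)}}{m} = - \frac{10439}{-5569} + \frac{\sqrt{11 - \frac{216}{11}}}{21448} = \left(-10439\right) \left(- \frac{1}{5569}\right) + \sqrt{11 - \frac{216}{11}} \cdot \frac{1}{21448} = \frac{10439}{5569} + \sqrt{11 - \frac{216}{11}} \cdot \frac{1}{21448} = \frac{10439}{5569} + \sqrt{- \frac{95}{11}} \cdot \frac{1}{21448} = \frac{10439}{5569} + \frac{i \sqrt{1045}}{11} \cdot \frac{1}{21448} = \frac{10439}{5569} + \frac{i \sqrt{1045}}{235928}$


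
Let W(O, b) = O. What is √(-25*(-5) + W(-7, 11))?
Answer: √118 ≈ 10.863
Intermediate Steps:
√(-25*(-5) + W(-7, 11)) = √(-25*(-5) - 7) = √(125 - 7) = √118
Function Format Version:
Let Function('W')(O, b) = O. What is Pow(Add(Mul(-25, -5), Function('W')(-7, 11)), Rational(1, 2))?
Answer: Pow(118, Rational(1, 2)) ≈ 10.863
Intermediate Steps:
Pow(Add(Mul(-25, -5), Function('W')(-7, 11)), Rational(1, 2)) = Pow(Add(Mul(-25, -5), -7), Rational(1, 2)) = Pow(Add(125, -7), Rational(1, 2)) = Pow(118, Rational(1, 2))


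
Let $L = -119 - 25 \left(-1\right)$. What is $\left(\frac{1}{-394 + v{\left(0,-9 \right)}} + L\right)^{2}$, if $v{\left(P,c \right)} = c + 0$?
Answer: $\frac{1435121689}{162409} \approx 8836.5$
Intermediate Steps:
$v{\left(P,c \right)} = c$
$L = -94$ ($L = -119 - -25 = -119 + 25 = -94$)
$\left(\frac{1}{-394 + v{\left(0,-9 \right)}} + L\right)^{2} = \left(\frac{1}{-394 - 9} - 94\right)^{2} = \left(\frac{1}{-403} - 94\right)^{2} = \left(- \frac{1}{403} - 94\right)^{2} = \left(- \frac{37883}{403}\right)^{2} = \frac{1435121689}{162409}$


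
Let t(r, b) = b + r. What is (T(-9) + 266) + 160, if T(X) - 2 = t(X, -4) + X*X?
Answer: 496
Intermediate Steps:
T(X) = -2 + X + X² (T(X) = 2 + ((-4 + X) + X*X) = 2 + ((-4 + X) + X²) = 2 + (-4 + X + X²) = -2 + X + X²)
(T(-9) + 266) + 160 = ((-2 - 9 + (-9)²) + 266) + 160 = ((-2 - 9 + 81) + 266) + 160 = (70 + 266) + 160 = 336 + 160 = 496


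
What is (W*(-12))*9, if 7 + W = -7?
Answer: 1512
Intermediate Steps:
W = -14 (W = -7 - 7 = -14)
(W*(-12))*9 = -14*(-12)*9 = 168*9 = 1512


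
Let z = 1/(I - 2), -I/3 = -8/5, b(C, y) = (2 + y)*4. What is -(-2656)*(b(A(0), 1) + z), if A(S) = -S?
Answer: 229744/7 ≈ 32821.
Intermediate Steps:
b(C, y) = 8 + 4*y
I = 24/5 (I = -(-24)/5 = -3*(-8/5) = 24/5 ≈ 4.8000)
z = 5/14 (z = 1/(24/5 - 2) = 1/(14/5) = 5/14 ≈ 0.35714)
-(-2656)*(b(A(0), 1) + z) = -(-2656)*((8 + 4*1) + 5/14) = -(-2656)*((8 + 4) + 5/14) = -(-2656)*(12 + 5/14) = -(-2656)*173/14 = -332*(-692/7) = 229744/7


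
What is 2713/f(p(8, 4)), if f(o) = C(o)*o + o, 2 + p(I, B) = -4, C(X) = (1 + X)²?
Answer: -2713/156 ≈ -17.391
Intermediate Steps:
p(I, B) = -6 (p(I, B) = -2 - 4 = -6)
f(o) = o + o*(1 + o)² (f(o) = (1 + o)²*o + o = o*(1 + o)² + o = o + o*(1 + o)²)
2713/f(p(8, 4)) = 2713/((-6*(1 + (1 - 6)²))) = 2713/((-6*(1 + (-5)²))) = 2713/((-6*(1 + 25))) = 2713/((-6*26)) = 2713/(-156) = 2713*(-1/156) = -2713/156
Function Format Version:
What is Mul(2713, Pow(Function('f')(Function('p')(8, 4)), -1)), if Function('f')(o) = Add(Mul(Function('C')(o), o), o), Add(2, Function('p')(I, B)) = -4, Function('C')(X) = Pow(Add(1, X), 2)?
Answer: Rational(-2713, 156) ≈ -17.391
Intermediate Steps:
Function('p')(I, B) = -6 (Function('p')(I, B) = Add(-2, -4) = -6)
Function('f')(o) = Add(o, Mul(o, Pow(Add(1, o), 2))) (Function('f')(o) = Add(Mul(Pow(Add(1, o), 2), o), o) = Add(Mul(o, Pow(Add(1, o), 2)), o) = Add(o, Mul(o, Pow(Add(1, o), 2))))
Mul(2713, Pow(Function('f')(Function('p')(8, 4)), -1)) = Mul(2713, Pow(Mul(-6, Add(1, Pow(Add(1, -6), 2))), -1)) = Mul(2713, Pow(Mul(-6, Add(1, Pow(-5, 2))), -1)) = Mul(2713, Pow(Mul(-6, Add(1, 25)), -1)) = Mul(2713, Pow(Mul(-6, 26), -1)) = Mul(2713, Pow(-156, -1)) = Mul(2713, Rational(-1, 156)) = Rational(-2713, 156)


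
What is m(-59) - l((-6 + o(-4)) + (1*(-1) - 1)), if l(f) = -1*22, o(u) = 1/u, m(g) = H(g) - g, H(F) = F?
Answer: 22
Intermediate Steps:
m(g) = 0 (m(g) = g - g = 0)
o(u) = 1/u
l(f) = -22
m(-59) - l((-6 + o(-4)) + (1*(-1) - 1)) = 0 - 1*(-22) = 0 + 22 = 22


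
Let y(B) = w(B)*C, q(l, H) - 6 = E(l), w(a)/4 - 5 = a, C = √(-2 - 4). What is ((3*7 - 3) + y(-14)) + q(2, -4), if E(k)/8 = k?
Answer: 40 - 36*I*√6 ≈ 40.0 - 88.182*I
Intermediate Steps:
C = I*√6 (C = √(-6) = I*√6 ≈ 2.4495*I)
w(a) = 20 + 4*a
E(k) = 8*k
q(l, H) = 6 + 8*l
y(B) = I*√6*(20 + 4*B) (y(B) = (20 + 4*B)*(I*√6) = I*√6*(20 + 4*B))
((3*7 - 3) + y(-14)) + q(2, -4) = ((3*7 - 3) + 4*I*√6*(5 - 14)) + (6 + 8*2) = ((21 - 3) + 4*I*√6*(-9)) + (6 + 16) = (18 - 36*I*√6) + 22 = 40 - 36*I*√6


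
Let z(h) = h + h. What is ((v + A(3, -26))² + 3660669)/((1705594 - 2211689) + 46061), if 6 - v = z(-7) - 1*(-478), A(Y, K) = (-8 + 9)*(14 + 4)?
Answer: -3854269/460034 ≈ -8.3782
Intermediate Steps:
z(h) = 2*h
A(Y, K) = 18 (A(Y, K) = 1*18 = 18)
v = -458 (v = 6 - (2*(-7) - 1*(-478)) = 6 - (-14 + 478) = 6 - 1*464 = 6 - 464 = -458)
((v + A(3, -26))² + 3660669)/((1705594 - 2211689) + 46061) = ((-458 + 18)² + 3660669)/((1705594 - 2211689) + 46061) = ((-440)² + 3660669)/(-506095 + 46061) = (193600 + 3660669)/(-460034) = 3854269*(-1/460034) = -3854269/460034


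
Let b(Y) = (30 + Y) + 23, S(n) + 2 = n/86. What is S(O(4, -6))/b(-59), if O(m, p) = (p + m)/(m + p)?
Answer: 57/172 ≈ 0.33140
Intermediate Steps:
O(m, p) = 1 (O(m, p) = (m + p)/(m + p) = 1)
S(n) = -2 + n/86
b(Y) = 53 + Y
S(O(4, -6))/b(-59) = (-2 + (1/86)*1)/(53 - 59) = (-2 + 1/86)/(-6) = -171/86*(-⅙) = 57/172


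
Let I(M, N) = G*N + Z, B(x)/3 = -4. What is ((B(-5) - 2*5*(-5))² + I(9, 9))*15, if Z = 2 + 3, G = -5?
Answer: 21060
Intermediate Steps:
Z = 5
B(x) = -12 (B(x) = 3*(-4) = -12)
I(M, N) = 5 - 5*N (I(M, N) = -5*N + 5 = 5 - 5*N)
((B(-5) - 2*5*(-5))² + I(9, 9))*15 = ((-12 - 2*5*(-5))² + (5 - 5*9))*15 = ((-12 - 10*(-5))² + (5 - 45))*15 = ((-12 + 50)² - 40)*15 = (38² - 40)*15 = (1444 - 40)*15 = 1404*15 = 21060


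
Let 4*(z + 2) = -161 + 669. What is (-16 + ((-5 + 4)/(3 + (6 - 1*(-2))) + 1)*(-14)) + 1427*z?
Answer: 1961809/11 ≈ 1.7835e+5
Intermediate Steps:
z = 125 (z = -2 + (-161 + 669)/4 = -2 + (1/4)*508 = -2 + 127 = 125)
(-16 + ((-5 + 4)/(3 + (6 - 1*(-2))) + 1)*(-14)) + 1427*z = (-16 + ((-5 + 4)/(3 + (6 - 1*(-2))) + 1)*(-14)) + 1427*125 = (-16 + (-1/(3 + (6 + 2)) + 1)*(-14)) + 178375 = (-16 + (-1/(3 + 8) + 1)*(-14)) + 178375 = (-16 + (-1/11 + 1)*(-14)) + 178375 = (-16 + (10/11)*(-14)) + 178375 = (-16 - 140/11) + 178375 = -316/11 + 178375 = 1961809/11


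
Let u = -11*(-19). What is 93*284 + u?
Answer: 26621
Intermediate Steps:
u = 209
93*284 + u = 93*284 + 209 = 26412 + 209 = 26621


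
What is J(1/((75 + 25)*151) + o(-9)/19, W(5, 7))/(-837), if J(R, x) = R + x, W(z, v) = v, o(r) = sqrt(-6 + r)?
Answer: -105701/12638700 - I*sqrt(15)/15903 ≈ -0.0083633 - 0.00024354*I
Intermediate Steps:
J(1/((75 + 25)*151) + o(-9)/19, W(5, 7))/(-837) = ((1/((75 + 25)*151) + sqrt(-6 - 9)/19) + 7)/(-837) = (((1/151)/100 + sqrt(-15)*(1/19)) + 7)*(-1/837) = (((1/100)*(1/151) + (I*sqrt(15))*(1/19)) + 7)*(-1/837) = ((1/15100 + I*sqrt(15)/19) + 7)*(-1/837) = (105701/15100 + I*sqrt(15)/19)*(-1/837) = -105701/12638700 - I*sqrt(15)/15903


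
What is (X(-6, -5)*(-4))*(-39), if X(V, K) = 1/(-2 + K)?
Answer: -156/7 ≈ -22.286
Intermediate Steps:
(X(-6, -5)*(-4))*(-39) = (-4/(-2 - 5))*(-39) = (-4/(-7))*(-39) = -⅐*(-4)*(-39) = (4/7)*(-39) = -156/7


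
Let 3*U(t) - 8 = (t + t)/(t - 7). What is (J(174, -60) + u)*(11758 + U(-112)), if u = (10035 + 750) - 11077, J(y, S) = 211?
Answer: -16195302/17 ≈ -9.5267e+5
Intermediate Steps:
u = -292 (u = 10785 - 11077 = -292)
U(t) = 8/3 + 2*t/(3*(-7 + t)) (U(t) = 8/3 + ((t + t)/(t - 7))/3 = 8/3 + ((2*t)/(-7 + t))/3 = 8/3 + (2*t/(-7 + t))/3 = 8/3 + 2*t/(3*(-7 + t)))
(J(174, -60) + u)*(11758 + U(-112)) = (211 - 292)*(11758 + 2*(-28 + 5*(-112))/(3*(-7 - 112))) = -81*(11758 + (2/3)*(-28 - 560)/(-119)) = -81*(11758 + (2/3)*(-1/119)*(-588)) = -81*(11758 + 56/17) = -81*199942/17 = -16195302/17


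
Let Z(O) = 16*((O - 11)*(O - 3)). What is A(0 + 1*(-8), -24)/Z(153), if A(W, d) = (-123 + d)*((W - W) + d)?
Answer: 147/14200 ≈ 0.010352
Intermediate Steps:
Z(O) = 16*(-11 + O)*(-3 + O) (Z(O) = 16*((-11 + O)*(-3 + O)) = 16*(-11 + O)*(-3 + O))
A(W, d) = d*(-123 + d) (A(W, d) = (-123 + d)*(0 + d) = (-123 + d)*d = d*(-123 + d))
A(0 + 1*(-8), -24)/Z(153) = (-24*(-123 - 24))/(528 - 224*153 + 16*153²) = (-24*(-147))/(528 - 34272 + 16*23409) = 3528/(528 - 34272 + 374544) = 3528/340800 = 3528*(1/340800) = 147/14200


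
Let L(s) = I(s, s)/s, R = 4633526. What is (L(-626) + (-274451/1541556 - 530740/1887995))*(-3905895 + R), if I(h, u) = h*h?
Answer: -265334724734467046011/582090004044 ≈ -4.5583e+8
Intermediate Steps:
I(h, u) = h²
L(s) = s (L(s) = s²/s = s)
(L(-626) + (-274451/1541556 - 530740/1887995))*(-3905895 + R) = (-626 + (-274451/1541556 - 530740/1887995))*(-3905895 + 4633526) = (-626 + (-274451*1/1541556 - 530740*1/1887995))*727631 = (-626 + (-274451/1541556 - 106148/377599))*727631 = (-626 - 267265509437/582090004044)*727631 = -364655608040981/582090004044*727631 = -265334724734467046011/582090004044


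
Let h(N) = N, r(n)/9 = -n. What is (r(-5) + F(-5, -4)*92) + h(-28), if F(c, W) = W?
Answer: -351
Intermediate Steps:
r(n) = -9*n (r(n) = 9*(-n) = -9*n)
(r(-5) + F(-5, -4)*92) + h(-28) = (-9*(-5) - 4*92) - 28 = (45 - 368) - 28 = -323 - 28 = -351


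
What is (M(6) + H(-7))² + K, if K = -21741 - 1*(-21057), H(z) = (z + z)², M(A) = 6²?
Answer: 53140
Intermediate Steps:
M(A) = 36
H(z) = 4*z² (H(z) = (2*z)² = 4*z²)
K = -684 (K = -21741 + 21057 = -684)
(M(6) + H(-7))² + K = (36 + 4*(-7)²)² - 684 = (36 + 4*49)² - 684 = (36 + 196)² - 684 = 232² - 684 = 53824 - 684 = 53140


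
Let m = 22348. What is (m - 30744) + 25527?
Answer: 17131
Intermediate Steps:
(m - 30744) + 25527 = (22348 - 30744) + 25527 = -8396 + 25527 = 17131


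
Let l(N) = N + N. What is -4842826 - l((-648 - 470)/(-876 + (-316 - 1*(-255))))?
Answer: -4537730198/937 ≈ -4.8428e+6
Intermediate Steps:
l(N) = 2*N
-4842826 - l((-648 - 470)/(-876 + (-316 - 1*(-255)))) = -4842826 - 2*(-648 - 470)/(-876 + (-316 - 1*(-255))) = -4842826 - 2*(-1118/(-876 + (-316 + 255))) = -4842826 - 2*(-1118/(-876 - 61)) = -4842826 - 2*(-1118/(-937)) = -4842826 - 2*(-1118*(-1/937)) = -4842826 - 2*1118/937 = -4842826 - 1*2236/937 = -4842826 - 2236/937 = -4537730198/937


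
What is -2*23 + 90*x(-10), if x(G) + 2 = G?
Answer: -1126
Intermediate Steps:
x(G) = -2 + G
-2*23 + 90*x(-10) = -2*23 + 90*(-2 - 10) = -46 + 90*(-12) = -46 - 1080 = -1126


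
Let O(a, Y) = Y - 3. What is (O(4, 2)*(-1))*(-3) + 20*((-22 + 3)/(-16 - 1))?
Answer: 329/17 ≈ 19.353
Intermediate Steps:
O(a, Y) = -3 + Y
(O(4, 2)*(-1))*(-3) + 20*((-22 + 3)/(-16 - 1)) = ((-3 + 2)*(-1))*(-3) + 20*((-22 + 3)/(-16 - 1)) = -1*(-1)*(-3) + 20*(-19/(-17)) = 1*(-3) + 20*(-19*(-1/17)) = -3 + 20*(19/17) = -3 + 380/17 = 329/17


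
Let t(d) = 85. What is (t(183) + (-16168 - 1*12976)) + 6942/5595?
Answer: -54192721/1865 ≈ -29058.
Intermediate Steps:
(t(183) + (-16168 - 1*12976)) + 6942/5595 = (85 + (-16168 - 1*12976)) + 6942/5595 = (85 + (-16168 - 12976)) + 6942*(1/5595) = (85 - 29144) + 2314/1865 = -29059 + 2314/1865 = -54192721/1865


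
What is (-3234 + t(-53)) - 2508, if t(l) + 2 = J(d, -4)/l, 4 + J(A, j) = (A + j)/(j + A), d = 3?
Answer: -304429/53 ≈ -5743.9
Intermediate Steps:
J(A, j) = -3 (J(A, j) = -4 + (A + j)/(j + A) = -4 + (A + j)/(A + j) = -4 + 1 = -3)
t(l) = -2 - 3/l
(-3234 + t(-53)) - 2508 = (-3234 + (-2 - 3/(-53))) - 2508 = (-3234 + (-2 - 3*(-1/53))) - 2508 = (-3234 + (-2 + 3/53)) - 2508 = (-3234 - 103/53) - 2508 = -171505/53 - 2508 = -304429/53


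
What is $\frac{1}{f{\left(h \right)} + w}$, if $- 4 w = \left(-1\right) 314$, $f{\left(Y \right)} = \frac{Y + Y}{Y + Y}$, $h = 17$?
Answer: $\frac{2}{159} \approx 0.012579$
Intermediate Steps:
$f{\left(Y \right)} = 1$ ($f{\left(Y \right)} = \frac{2 Y}{2 Y} = 2 Y \frac{1}{2 Y} = 1$)
$w = \frac{157}{2}$ ($w = - \frac{\left(-1\right) 314}{4} = \left(- \frac{1}{4}\right) \left(-314\right) = \frac{157}{2} \approx 78.5$)
$\frac{1}{f{\left(h \right)} + w} = \frac{1}{1 + \frac{157}{2}} = \frac{1}{\frac{159}{2}} = \frac{2}{159}$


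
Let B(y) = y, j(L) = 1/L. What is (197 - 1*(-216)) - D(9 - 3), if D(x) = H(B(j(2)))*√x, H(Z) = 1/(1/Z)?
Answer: 413 - √6/2 ≈ 411.78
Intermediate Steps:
H(Z) = Z
D(x) = √x/2
(197 - 1*(-216)) - D(9 - 3) = (197 - 1*(-216)) - √(9 - 3)/2 = (197 + 216) - √6/2 = 413 - √6/2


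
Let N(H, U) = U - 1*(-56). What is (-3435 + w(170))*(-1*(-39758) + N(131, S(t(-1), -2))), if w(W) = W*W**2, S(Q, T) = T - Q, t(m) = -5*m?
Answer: 195435053955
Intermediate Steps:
w(W) = W**3
N(H, U) = 56 + U (N(H, U) = U + 56 = 56 + U)
(-3435 + w(170))*(-1*(-39758) + N(131, S(t(-1), -2))) = (-3435 + 170**3)*(-1*(-39758) + (56 + (-2 - (-5)*(-1)))) = (-3435 + 4913000)*(39758 + (56 + (-2 - 1*5))) = 4909565*(39758 + (56 + (-2 - 5))) = 4909565*(39758 + (56 - 7)) = 4909565*(39758 + 49) = 4909565*39807 = 195435053955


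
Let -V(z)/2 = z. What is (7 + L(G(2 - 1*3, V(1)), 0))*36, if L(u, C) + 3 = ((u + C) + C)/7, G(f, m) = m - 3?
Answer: 828/7 ≈ 118.29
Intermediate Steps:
V(z) = -2*z
G(f, m) = -3 + m
L(u, C) = -3 + u/7 + 2*C/7 (L(u, C) = -3 + ((u + C) + C)/7 = -3 + ((C + u) + C)*(1/7) = -3 + (u + 2*C)*(1/7) = -3 + (u/7 + 2*C/7) = -3 + u/7 + 2*C/7)
(7 + L(G(2 - 1*3, V(1)), 0))*36 = (7 + (-3 + (-3 - 2*1)/7 + (2/7)*0))*36 = (7 + (-3 + (-3 - 2)/7 + 0))*36 = (7 + (-3 + (1/7)*(-5) + 0))*36 = (7 + (-3 - 5/7 + 0))*36 = (7 - 26/7)*36 = (23/7)*36 = 828/7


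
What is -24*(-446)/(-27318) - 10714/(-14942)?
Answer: 11062157/34015463 ≈ 0.32521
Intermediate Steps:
-24*(-446)/(-27318) - 10714/(-14942) = 10704*(-1/27318) - 10714*(-1/14942) = -1784/4553 + 5357/7471 = 11062157/34015463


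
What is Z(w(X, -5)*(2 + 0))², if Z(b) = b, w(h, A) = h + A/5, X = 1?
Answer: 0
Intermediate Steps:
w(h, A) = h + A/5 (w(h, A) = h + A*(⅕) = h + A/5)
Z(w(X, -5)*(2 + 0))² = ((1 + (⅕)*(-5))*(2 + 0))² = ((1 - 1)*2)² = (0*2)² = 0² = 0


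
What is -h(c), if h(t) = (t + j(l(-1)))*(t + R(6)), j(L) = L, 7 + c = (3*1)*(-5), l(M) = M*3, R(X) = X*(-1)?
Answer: -700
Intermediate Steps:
R(X) = -X
l(M) = 3*M
c = -22 (c = -7 + (3*1)*(-5) = -7 + 3*(-5) = -7 - 15 = -22)
h(t) = (-6 + t)*(-3 + t) (h(t) = (t + 3*(-1))*(t - 1*6) = (t - 3)*(t - 6) = (-3 + t)*(-6 + t) = (-6 + t)*(-3 + t))
-h(c) = -(18 + (-22)² - 9*(-22)) = -(18 + 484 + 198) = -1*700 = -700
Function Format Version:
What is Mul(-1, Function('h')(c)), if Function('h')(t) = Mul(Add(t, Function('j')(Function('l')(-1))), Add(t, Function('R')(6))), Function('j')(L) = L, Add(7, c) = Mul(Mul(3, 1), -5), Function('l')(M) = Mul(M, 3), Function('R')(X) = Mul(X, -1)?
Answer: -700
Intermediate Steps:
Function('R')(X) = Mul(-1, X)
Function('l')(M) = Mul(3, M)
c = -22 (c = Add(-7, Mul(Mul(3, 1), -5)) = Add(-7, Mul(3, -5)) = Add(-7, -15) = -22)
Function('h')(t) = Mul(Add(-6, t), Add(-3, t)) (Function('h')(t) = Mul(Add(t, Mul(3, -1)), Add(t, Mul(-1, 6))) = Mul(Add(t, -3), Add(t, -6)) = Mul(Add(-3, t), Add(-6, t)) = Mul(Add(-6, t), Add(-3, t)))
Mul(-1, Function('h')(c)) = Mul(-1, Add(18, Pow(-22, 2), Mul(-9, -22))) = Mul(-1, Add(18, 484, 198)) = Mul(-1, 700) = -700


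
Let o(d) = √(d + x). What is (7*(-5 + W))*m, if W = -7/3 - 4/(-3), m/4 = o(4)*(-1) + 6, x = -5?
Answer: -1008 + 168*I ≈ -1008.0 + 168.0*I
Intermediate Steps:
o(d) = √(-5 + d) (o(d) = √(d - 5) = √(-5 + d))
m = 24 - 4*I (m = 4*(√(-5 + 4)*(-1) + 6) = 4*(√(-1)*(-1) + 6) = 4*(I*(-1) + 6) = 4*(-I + 6) = 4*(6 - I) = 24 - 4*I ≈ 24.0 - 4.0*I)
W = -1 (W = -7*⅓ - 4*(-⅓) = -7/3 + 4/3 = -1)
(7*(-5 + W))*m = (7*(-5 - 1))*(24 - 4*I) = (7*(-6))*(24 - 4*I) = -42*(24 - 4*I) = -1008 + 168*I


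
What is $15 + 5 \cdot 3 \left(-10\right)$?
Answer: $-135$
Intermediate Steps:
$15 + 5 \cdot 3 \left(-10\right) = 15 + 15 \left(-10\right) = 15 - 150 = -135$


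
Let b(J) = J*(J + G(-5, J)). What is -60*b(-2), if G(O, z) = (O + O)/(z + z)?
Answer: 60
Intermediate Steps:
G(O, z) = O/z (G(O, z) = (2*O)/((2*z)) = (2*O)*(1/(2*z)) = O/z)
b(J) = J*(J - 5/J)
-60*b(-2) = -60*(-5 + (-2)²) = -60*(-5 + 4) = -60*(-1) = 60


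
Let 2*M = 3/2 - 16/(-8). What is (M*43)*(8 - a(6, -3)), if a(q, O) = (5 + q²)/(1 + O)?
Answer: 17157/8 ≈ 2144.6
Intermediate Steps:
a(q, O) = (5 + q²)/(1 + O)
M = 7/4 (M = (3/2 - 16/(-8))/2 = (3*(½) - 16*(-⅛))/2 = (3/2 + 2)/2 = (½)*(7/2) = 7/4 ≈ 1.7500)
(M*43)*(8 - a(6, -3)) = ((7/4)*43)*(8 - (5 + 6²)/(1 - 3)) = 301*(8 - (5 + 36)/(-2))/4 = 301*(8 - (-1)*41/2)/4 = 301*(8 - 1*(-41/2))/4 = 301*(8 + 41/2)/4 = (301/4)*(57/2) = 17157/8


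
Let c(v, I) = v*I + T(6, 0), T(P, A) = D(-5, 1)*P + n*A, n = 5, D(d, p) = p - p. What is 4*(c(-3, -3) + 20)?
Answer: 116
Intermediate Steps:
D(d, p) = 0
T(P, A) = 5*A (T(P, A) = 0*P + 5*A = 0 + 5*A = 5*A)
c(v, I) = I*v (c(v, I) = v*I + 5*0 = I*v + 0 = I*v)
4*(c(-3, -3) + 20) = 4*(-3*(-3) + 20) = 4*(9 + 20) = 4*29 = 116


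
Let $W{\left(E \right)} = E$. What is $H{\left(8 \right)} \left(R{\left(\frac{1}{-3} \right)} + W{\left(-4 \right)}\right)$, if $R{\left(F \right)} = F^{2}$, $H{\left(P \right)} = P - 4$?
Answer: $- \frac{140}{9} \approx -15.556$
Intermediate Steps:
$H{\left(P \right)} = -4 + P$
$H{\left(8 \right)} \left(R{\left(\frac{1}{-3} \right)} + W{\left(-4 \right)}\right) = \left(-4 + 8\right) \left(\left(\frac{1}{-3}\right)^{2} - 4\right) = 4 \left(\left(- \frac{1}{3}\right)^{2} - 4\right) = 4 \left(\frac{1}{9} - 4\right) = 4 \left(- \frac{35}{9}\right) = - \frac{140}{9}$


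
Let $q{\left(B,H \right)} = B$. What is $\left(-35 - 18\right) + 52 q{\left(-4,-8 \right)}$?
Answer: $-261$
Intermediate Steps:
$\left(-35 - 18\right) + 52 q{\left(-4,-8 \right)} = \left(-35 - 18\right) + 52 \left(-4\right) = \left(-35 - 18\right) - 208 = -53 - 208 = -261$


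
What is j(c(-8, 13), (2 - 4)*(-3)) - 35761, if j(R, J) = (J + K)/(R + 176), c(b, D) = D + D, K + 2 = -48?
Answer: -3611883/101 ≈ -35761.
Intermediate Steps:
K = -50 (K = -2 - 48 = -50)
c(b, D) = 2*D
j(R, J) = (-50 + J)/(176 + R) (j(R, J) = (J - 50)/(R + 176) = (-50 + J)/(176 + R))
j(c(-8, 13), (2 - 4)*(-3)) - 35761 = (-50 + (2 - 4)*(-3))/(176 + 2*13) - 35761 = (-50 - 2*(-3))/(176 + 26) - 35761 = (-50 + 6)/202 - 35761 = (1/202)*(-44) - 35761 = -22/101 - 35761 = -3611883/101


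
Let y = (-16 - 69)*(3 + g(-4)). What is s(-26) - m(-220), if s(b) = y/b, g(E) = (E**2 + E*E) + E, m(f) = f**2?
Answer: -1255765/26 ≈ -48299.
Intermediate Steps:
g(E) = E + 2*E**2 (g(E) = (E**2 + E**2) + E = 2*E**2 + E = E + 2*E**2)
y = -2635 (y = (-16 - 69)*(3 - 4*(1 + 2*(-4))) = -85*(3 - 4*(1 - 8)) = -85*(3 - 4*(-7)) = -85*(3 + 28) = -85*31 = -2635)
s(b) = -2635/b
s(-26) - m(-220) = -2635/(-26) - 1*(-220)**2 = -2635*(-1/26) - 1*48400 = 2635/26 - 48400 = -1255765/26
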